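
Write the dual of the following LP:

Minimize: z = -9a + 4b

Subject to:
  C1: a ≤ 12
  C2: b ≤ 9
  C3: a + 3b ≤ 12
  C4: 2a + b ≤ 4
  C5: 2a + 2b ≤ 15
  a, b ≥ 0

Primal min cᵀx s.t. Ax ≤ b, x ≥ 0  →  Dual max −bᵀy s.t. Aᵀy ≥ −c, y ≥ 0.

Maximize: z = -12y1 - 9y2 - 12y3 - 4y4 - 15y5

Subject to:
  y1 + y3 + 2y4 + 2y5 ≥ 9
  y2 + 3y3 + y4 + 2y5 ≥ -4
  y1, y2, y3, y4, y5 ≥ 0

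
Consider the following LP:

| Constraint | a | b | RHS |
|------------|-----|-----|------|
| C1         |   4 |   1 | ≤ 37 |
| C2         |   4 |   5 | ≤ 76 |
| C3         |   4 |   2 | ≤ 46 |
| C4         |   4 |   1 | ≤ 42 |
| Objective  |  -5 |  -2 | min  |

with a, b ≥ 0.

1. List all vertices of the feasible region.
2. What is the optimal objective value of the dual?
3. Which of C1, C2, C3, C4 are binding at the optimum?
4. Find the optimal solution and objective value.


1. (0, 0), (9.25, 0), (7, 9), (6.5, 10), (0, 15.2)
2. -53
3. C1, C3
4. a = 7, b = 9, z = -53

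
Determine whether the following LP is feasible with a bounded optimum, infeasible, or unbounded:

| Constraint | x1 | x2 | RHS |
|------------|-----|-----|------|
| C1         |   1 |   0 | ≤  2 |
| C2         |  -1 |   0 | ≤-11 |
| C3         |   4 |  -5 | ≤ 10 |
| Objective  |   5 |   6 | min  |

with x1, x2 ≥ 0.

Infeasible (no feasible solution exists)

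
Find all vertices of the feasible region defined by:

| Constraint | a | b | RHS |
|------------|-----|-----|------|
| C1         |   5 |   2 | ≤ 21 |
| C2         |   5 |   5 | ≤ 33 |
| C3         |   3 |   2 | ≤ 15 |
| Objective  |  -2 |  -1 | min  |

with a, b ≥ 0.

(0, 0), (4.2, 0), (3, 3), (1.8, 4.8), (0, 6.6)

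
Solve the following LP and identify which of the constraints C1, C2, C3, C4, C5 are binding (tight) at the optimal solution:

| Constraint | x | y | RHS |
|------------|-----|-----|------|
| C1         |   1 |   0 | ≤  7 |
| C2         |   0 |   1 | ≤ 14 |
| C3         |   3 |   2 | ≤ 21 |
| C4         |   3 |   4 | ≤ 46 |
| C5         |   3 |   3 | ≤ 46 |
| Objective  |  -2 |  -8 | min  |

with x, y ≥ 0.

At x = 0, y = 10.5, compute slack b - a·x for each constraint:
  C1: 7 − 0 = 7  (slack)
  C2: 14 − 10.5 = 3.5  (slack)
  C3: 21 − 21 = 0  (binding)
  C4: 46 − 42 = 4  (slack)
  C5: 46 − 31.5 = 14.5  (slack)

Optimal: x = 0, y = 10.5
Binding: C3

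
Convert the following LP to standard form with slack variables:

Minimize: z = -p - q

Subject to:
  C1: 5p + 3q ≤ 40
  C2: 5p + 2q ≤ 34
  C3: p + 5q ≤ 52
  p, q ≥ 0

min z = -p - q

s.t.
  5p + 3q + s1 = 40
  5p + 2q + s2 = 34
  p + 5q + s3 = 52
  p, q, s1, s2, s3 ≥ 0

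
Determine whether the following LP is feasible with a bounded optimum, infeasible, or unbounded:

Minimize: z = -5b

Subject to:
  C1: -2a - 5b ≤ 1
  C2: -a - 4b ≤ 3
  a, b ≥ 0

Unbounded (objective can decrease without bound)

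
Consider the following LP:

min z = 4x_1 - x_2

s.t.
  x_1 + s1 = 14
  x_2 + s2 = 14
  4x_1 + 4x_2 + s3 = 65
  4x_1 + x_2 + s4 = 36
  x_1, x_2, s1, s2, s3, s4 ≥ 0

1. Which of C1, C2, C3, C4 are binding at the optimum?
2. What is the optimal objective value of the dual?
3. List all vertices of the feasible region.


1. C2
2. -14
3. (0, 0), (9, 0), (6.583, 9.667), (2.25, 14), (0, 14)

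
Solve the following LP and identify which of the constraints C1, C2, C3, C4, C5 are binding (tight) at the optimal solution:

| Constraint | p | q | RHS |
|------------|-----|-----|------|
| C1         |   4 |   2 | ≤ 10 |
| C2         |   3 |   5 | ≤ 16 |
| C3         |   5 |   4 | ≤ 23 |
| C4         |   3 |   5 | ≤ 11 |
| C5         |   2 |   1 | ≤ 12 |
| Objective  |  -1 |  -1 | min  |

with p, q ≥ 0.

At p = 2, q = 1, compute slack b - a·x for each constraint:
  C1: 10 − 10 = 0  (binding)
  C2: 16 − 11 = 5  (slack)
  C3: 23 − 14 = 9  (slack)
  C4: 11 − 11 = 0  (binding)
  C5: 12 − 5 = 7  (slack)

Optimal: p = 2, q = 1
Binding: C1, C4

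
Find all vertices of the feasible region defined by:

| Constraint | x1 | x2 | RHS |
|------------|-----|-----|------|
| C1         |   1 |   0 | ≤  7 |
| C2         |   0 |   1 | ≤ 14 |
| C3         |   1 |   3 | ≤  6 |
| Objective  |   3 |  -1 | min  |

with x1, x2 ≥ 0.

(0, 0), (6, 0), (0, 2)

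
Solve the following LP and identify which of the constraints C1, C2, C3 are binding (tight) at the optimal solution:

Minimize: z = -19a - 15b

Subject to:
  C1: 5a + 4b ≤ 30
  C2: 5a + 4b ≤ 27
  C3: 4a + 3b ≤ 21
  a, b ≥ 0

At a = 3, b = 3, compute slack b - a·x for each constraint:
  C1: 30 − 27 = 3  (slack)
  C2: 27 − 27 = 0  (binding)
  C3: 21 − 21 = 0  (binding)

Optimal: a = 3, b = 3
Binding: C2, C3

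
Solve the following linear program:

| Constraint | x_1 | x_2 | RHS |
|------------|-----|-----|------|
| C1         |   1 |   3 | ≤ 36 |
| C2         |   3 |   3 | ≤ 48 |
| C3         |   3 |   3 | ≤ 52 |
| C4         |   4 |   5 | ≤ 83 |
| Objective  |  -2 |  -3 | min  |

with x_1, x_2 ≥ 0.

Evaluate the objective at each vertex of the feasible region:
  z(0, 0) = 0
  z(16, 0) = -32
  z(6, 10) = -42  ←
  z(0, 12) = -36
The minimum is at x_1 = 6, x_2 = 10.

x_1 = 6, x_2 = 10, z = -42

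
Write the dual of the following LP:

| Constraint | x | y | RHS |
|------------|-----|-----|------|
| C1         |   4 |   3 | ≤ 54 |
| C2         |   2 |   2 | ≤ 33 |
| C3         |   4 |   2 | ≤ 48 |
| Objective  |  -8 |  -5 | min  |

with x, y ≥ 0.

Primal min cᵀx s.t. Ax ≤ b, x ≥ 0  →  Dual max −bᵀy s.t. Aᵀy ≥ −c, y ≥ 0.

Maximize: z = -54y1 - 33y2 - 48y3

Subject to:
  4y1 + 2y2 + 4y3 ≥ 8
  3y1 + 2y2 + 2y3 ≥ 5
  y1, y2, y3 ≥ 0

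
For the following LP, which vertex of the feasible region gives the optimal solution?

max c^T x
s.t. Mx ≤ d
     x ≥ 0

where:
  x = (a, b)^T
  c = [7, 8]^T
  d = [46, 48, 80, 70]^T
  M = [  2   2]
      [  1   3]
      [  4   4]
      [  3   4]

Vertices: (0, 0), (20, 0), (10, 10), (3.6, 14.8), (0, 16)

Evaluate the objective at each vertex of the feasible region:
  z(0, 0) = 0
  z(20, 0) = 140
  z(10, 10) = 150  ←
  z(3.6, 14.8) = 143.6
  z(0, 16) = 128
The maximum is at a = 10, b = 10.

(10, 10)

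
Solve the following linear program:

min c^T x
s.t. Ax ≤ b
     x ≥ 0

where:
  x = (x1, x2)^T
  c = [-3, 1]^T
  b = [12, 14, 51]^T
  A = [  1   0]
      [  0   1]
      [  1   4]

Evaluate the objective at each vertex of the feasible region:
  z(0, 0) = 0
  z(12, 0) = -36  ←
  z(12, 9.75) = -26.25
  z(0, 12.75) = 12.75
The minimum is at x1 = 12, x2 = 0.

x1 = 12, x2 = 0, z = -36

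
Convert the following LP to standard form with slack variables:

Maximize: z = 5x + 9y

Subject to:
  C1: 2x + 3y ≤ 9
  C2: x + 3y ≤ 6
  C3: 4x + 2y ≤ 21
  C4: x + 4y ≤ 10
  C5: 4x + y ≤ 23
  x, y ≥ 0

max z = 5x + 9y

s.t.
  2x + 3y + s1 = 9
  x + 3y + s2 = 6
  4x + 2y + s3 = 21
  x + 4y + s4 = 10
  4x + y + s5 = 23
  x, y, s1, s2, s3, s4, s5 ≥ 0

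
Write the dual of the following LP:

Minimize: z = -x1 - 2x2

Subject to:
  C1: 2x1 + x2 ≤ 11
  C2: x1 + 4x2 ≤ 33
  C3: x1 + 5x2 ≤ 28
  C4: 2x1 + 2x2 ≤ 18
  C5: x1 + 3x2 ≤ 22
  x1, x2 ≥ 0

Primal min cᵀx s.t. Ax ≤ b, x ≥ 0  →  Dual max −bᵀy s.t. Aᵀy ≥ −c, y ≥ 0.

Maximize: z = -11y1 - 33y2 - 28y3 - 18y4 - 22y5

Subject to:
  2y1 + y2 + y3 + 2y4 + y5 ≥ 1
  y1 + 4y2 + 5y3 + 2y4 + 3y5 ≥ 2
  y1, y2, y3, y4, y5 ≥ 0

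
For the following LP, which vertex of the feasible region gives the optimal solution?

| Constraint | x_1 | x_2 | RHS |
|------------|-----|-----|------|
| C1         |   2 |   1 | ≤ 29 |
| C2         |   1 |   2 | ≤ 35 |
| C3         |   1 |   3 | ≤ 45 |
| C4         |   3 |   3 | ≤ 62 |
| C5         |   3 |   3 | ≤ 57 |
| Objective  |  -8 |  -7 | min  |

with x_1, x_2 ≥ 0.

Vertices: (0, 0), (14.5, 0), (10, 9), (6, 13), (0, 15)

Evaluate the objective at each vertex of the feasible region:
  z(0, 0) = 0
  z(14.5, 0) = -116
  z(10, 9) = -143  ←
  z(6, 13) = -139
  z(0, 15) = -105
The minimum is at x_1 = 10, x_2 = 9.

(10, 9)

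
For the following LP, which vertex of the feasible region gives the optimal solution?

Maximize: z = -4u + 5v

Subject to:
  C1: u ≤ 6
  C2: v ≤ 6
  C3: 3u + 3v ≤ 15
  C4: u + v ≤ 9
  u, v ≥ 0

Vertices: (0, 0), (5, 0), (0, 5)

Evaluate the objective at each vertex of the feasible region:
  z(0, 0) = 0
  z(5, 0) = -20
  z(0, 5) = 25  ←
The maximum is at u = 0, v = 5.

(0, 5)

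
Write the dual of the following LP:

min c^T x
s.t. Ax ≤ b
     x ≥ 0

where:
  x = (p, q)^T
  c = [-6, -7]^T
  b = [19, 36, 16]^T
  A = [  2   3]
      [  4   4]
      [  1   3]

Primal min cᵀx s.t. Ax ≤ b, x ≥ 0  →  Dual max −bᵀy s.t. Aᵀy ≥ −c, y ≥ 0.

Maximize: z = -19y1 - 36y2 - 16y3

Subject to:
  2y1 + 4y2 + y3 ≥ 6
  3y1 + 4y2 + 3y3 ≥ 7
  y1, y2, y3 ≥ 0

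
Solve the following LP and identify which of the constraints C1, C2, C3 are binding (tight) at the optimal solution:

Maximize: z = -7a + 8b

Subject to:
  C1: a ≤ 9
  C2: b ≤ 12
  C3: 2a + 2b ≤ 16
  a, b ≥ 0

At a = 0, b = 8, compute slack b - a·x for each constraint:
  C1: 9 − 0 = 9  (slack)
  C2: 12 − 8 = 4  (slack)
  C3: 16 − 16 = 0  (binding)

Optimal: a = 0, b = 8
Binding: C3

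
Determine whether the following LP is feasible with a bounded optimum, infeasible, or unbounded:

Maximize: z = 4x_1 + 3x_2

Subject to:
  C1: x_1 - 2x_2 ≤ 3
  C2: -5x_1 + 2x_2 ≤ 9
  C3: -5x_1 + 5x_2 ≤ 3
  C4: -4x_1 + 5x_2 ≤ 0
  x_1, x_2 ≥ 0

Unbounded (objective can increase without bound)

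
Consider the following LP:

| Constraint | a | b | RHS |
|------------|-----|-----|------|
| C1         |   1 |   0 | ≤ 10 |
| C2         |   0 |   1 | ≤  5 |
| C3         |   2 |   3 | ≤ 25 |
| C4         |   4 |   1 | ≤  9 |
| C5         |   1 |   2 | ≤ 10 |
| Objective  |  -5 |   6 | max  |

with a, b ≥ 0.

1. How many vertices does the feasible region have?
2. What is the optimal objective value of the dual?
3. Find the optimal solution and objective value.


1. 4
2. 30
3. a = 0, b = 5, z = 30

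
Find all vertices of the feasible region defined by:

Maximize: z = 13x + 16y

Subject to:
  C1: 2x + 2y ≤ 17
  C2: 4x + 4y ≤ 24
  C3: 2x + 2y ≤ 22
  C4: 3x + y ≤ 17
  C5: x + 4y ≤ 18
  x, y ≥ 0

(0, 0), (5.667, 0), (5.5, 0.5), (2, 4), (0, 4.5)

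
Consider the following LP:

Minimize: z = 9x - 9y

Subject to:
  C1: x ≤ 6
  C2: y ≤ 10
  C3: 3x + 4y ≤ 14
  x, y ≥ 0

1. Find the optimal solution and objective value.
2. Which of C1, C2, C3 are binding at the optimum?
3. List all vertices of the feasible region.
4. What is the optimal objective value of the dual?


1. x = 0, y = 3.5, z = -31.5
2. C3
3. (0, 0), (4.667, 0), (0, 3.5)
4. -31.5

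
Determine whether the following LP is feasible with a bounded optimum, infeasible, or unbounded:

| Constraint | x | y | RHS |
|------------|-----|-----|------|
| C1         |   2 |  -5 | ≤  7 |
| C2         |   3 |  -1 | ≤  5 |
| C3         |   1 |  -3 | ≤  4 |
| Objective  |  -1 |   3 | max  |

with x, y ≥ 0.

Unbounded (objective can increase without bound)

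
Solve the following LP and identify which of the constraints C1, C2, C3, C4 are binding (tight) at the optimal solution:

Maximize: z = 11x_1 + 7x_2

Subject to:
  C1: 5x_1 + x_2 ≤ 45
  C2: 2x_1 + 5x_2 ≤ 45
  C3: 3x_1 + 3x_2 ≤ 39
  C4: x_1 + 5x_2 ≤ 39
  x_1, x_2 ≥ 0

At x_1 = 8, x_2 = 5, compute slack b - a·x for each constraint:
  C1: 45 − 45 = 0  (binding)
  C2: 45 − 41 = 4  (slack)
  C3: 39 − 39 = 0  (binding)
  C4: 39 − 33 = 6  (slack)

Optimal: x_1 = 8, x_2 = 5
Binding: C1, C3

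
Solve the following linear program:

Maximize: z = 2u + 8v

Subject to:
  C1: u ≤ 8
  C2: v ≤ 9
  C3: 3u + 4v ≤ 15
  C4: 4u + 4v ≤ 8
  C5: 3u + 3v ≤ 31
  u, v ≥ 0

Evaluate the objective at each vertex of the feasible region:
  z(0, 0) = 0
  z(2, 0) = 4
  z(0, 2) = 16  ←
The maximum is at u = 0, v = 2.

u = 0, v = 2, z = 16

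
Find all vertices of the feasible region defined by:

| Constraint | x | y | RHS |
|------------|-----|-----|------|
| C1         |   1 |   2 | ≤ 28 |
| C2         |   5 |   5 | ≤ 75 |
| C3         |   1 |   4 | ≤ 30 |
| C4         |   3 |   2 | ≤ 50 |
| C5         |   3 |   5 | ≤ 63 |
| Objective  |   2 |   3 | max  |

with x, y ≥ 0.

(0, 0), (15, 0), (10, 5), (0, 7.5)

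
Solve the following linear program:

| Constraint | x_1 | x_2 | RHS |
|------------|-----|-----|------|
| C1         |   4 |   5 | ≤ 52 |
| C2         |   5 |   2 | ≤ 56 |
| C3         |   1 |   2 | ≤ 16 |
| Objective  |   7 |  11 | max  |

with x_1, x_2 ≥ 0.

Evaluate the objective at each vertex of the feasible region:
  z(0, 0) = 0
  z(11.2, 0) = 78.4
  z(10.35, 2.118) = 95.76
  z(8, 4) = 100  ←
  z(0, 8) = 88
The maximum is at x_1 = 8, x_2 = 4.

x_1 = 8, x_2 = 4, z = 100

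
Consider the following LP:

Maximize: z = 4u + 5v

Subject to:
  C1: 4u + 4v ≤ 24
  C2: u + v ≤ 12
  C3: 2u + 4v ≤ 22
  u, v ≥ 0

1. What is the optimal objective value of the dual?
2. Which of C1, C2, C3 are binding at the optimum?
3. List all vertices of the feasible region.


1. 29
2. C1, C3
3. (0, 0), (6, 0), (1, 5), (0, 5.5)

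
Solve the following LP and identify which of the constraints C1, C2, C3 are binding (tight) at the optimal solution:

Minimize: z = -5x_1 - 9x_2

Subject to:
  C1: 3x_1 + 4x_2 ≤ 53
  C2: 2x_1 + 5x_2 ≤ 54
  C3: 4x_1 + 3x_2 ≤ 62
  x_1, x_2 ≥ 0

At x_1 = 7, x_2 = 8, compute slack b - a·x for each constraint:
  C1: 53 − 53 = 0  (binding)
  C2: 54 − 54 = 0  (binding)
  C3: 62 − 52 = 10  (slack)

Optimal: x_1 = 7, x_2 = 8
Binding: C1, C2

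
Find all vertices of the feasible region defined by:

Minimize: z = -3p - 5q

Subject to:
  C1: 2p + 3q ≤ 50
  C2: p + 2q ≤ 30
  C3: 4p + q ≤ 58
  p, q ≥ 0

(0, 0), (14.5, 0), (12.4, 8.4), (10, 10), (0, 15)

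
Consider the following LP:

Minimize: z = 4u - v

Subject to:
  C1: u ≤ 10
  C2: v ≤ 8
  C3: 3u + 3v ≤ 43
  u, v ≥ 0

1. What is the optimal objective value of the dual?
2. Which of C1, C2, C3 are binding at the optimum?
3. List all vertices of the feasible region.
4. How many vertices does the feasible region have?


1. -8
2. C2
3. (0, 0), (10, 0), (10, 4.333), (6.333, 8), (0, 8)
4. 5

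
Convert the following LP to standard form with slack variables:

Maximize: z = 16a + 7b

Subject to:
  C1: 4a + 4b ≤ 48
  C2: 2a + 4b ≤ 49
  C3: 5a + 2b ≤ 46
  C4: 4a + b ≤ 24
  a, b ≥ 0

max z = 16a + 7b

s.t.
  4a + 4b + s1 = 48
  2a + 4b + s2 = 49
  5a + 2b + s3 = 46
  4a + b + s4 = 24
  a, b, s1, s2, s3, s4 ≥ 0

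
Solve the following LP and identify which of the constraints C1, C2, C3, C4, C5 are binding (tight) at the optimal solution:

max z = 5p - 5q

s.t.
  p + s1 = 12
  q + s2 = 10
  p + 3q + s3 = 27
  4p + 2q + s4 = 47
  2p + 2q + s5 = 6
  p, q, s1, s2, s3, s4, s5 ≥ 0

At p = 3, q = 0, compute slack b - a·x for each constraint:
  C1: 12 − 3 = 9  (slack)
  C2: 10 − 0 = 10  (slack)
  C3: 27 − 3 = 24  (slack)
  C4: 47 − 12 = 35  (slack)
  C5: 6 − 6 = 0  (binding)

Optimal: p = 3, q = 0
Binding: C5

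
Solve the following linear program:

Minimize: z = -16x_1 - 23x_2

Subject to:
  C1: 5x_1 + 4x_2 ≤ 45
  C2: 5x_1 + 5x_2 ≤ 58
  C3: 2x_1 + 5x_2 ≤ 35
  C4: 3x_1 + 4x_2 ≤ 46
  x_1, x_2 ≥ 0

Evaluate the objective at each vertex of the feasible region:
  z(0, 0) = 0
  z(9, 0) = -144
  z(5, 5) = -195  ←
  z(0, 7) = -161
The minimum is at x_1 = 5, x_2 = 5.

x_1 = 5, x_2 = 5, z = -195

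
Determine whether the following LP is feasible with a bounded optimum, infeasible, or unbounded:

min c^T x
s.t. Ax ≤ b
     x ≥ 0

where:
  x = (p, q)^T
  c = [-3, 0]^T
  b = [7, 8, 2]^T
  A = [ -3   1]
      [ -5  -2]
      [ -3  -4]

Unbounded (objective can decrease without bound)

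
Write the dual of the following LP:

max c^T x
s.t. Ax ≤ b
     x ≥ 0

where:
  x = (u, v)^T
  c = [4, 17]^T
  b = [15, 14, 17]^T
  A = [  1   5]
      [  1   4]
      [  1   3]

Primal max cᵀx s.t. Ax ≤ b, x ≥ 0  →  Dual min bᵀy s.t. Aᵀy ≥ c, y ≥ 0.

Minimize: z = 15y1 + 14y2 + 17y3

Subject to:
  y1 + y2 + y3 ≥ 4
  5y1 + 4y2 + 3y3 ≥ 17
  y1, y2, y3 ≥ 0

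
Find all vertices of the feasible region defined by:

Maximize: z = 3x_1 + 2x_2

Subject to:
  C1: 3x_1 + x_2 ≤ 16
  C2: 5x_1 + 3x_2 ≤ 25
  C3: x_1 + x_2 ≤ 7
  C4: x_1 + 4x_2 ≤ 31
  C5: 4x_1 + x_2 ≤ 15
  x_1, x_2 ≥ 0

(0, 0), (3.75, 0), (2.857, 3.571), (2, 5), (0, 7)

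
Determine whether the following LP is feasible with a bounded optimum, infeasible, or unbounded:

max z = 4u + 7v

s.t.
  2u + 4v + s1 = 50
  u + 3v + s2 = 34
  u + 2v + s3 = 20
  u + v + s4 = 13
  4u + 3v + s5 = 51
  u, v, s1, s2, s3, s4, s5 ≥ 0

Feasible with a bounded optimal solution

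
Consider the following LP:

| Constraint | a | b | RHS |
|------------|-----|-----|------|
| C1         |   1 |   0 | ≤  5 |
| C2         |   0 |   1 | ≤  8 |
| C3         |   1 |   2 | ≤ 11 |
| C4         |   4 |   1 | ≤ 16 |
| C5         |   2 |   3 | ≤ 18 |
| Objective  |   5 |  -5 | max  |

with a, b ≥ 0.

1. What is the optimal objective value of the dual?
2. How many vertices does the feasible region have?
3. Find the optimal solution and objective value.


1. 20
2. 4
3. a = 4, b = 0, z = 20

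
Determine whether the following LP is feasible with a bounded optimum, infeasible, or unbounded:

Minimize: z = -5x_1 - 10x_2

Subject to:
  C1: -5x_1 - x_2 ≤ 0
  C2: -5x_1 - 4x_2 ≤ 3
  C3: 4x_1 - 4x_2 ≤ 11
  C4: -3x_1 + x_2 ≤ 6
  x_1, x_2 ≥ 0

Unbounded (objective can decrease without bound)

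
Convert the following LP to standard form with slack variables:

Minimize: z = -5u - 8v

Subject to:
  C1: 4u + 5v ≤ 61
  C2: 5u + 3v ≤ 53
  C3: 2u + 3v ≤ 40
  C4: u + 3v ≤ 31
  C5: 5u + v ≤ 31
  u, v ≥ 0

min z = -5u - 8v

s.t.
  4u + 5v + s1 = 61
  5u + 3v + s2 = 53
  2u + 3v + s3 = 40
  u + 3v + s4 = 31
  5u + v + s5 = 31
  u, v, s1, s2, s3, s4, s5 ≥ 0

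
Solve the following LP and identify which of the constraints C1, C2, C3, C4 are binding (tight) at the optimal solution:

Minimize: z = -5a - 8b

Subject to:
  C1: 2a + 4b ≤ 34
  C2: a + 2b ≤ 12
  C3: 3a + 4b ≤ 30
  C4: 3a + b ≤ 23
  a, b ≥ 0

At a = 6, b = 3, compute slack b - a·x for each constraint:
  C1: 34 − 24 = 10  (slack)
  C2: 12 − 12 = 0  (binding)
  C3: 30 − 30 = 0  (binding)
  C4: 23 − 21 = 2  (slack)

Optimal: a = 6, b = 3
Binding: C2, C3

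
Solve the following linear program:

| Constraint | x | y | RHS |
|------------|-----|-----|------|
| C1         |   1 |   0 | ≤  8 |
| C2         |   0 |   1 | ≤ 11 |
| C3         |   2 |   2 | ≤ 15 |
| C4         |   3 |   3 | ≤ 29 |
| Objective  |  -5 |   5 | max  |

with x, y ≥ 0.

Evaluate the objective at each vertex of the feasible region:
  z(0, 0) = 0
  z(7.5, 0) = -37.5
  z(0, 7.5) = 37.5  ←
The maximum is at x = 0, y = 7.5.

x = 0, y = 7.5, z = 37.5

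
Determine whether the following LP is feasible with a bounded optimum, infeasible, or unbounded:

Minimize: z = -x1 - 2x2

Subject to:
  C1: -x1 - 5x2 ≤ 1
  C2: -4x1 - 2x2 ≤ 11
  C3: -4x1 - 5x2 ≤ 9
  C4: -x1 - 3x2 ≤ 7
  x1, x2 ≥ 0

Unbounded (objective can decrease without bound)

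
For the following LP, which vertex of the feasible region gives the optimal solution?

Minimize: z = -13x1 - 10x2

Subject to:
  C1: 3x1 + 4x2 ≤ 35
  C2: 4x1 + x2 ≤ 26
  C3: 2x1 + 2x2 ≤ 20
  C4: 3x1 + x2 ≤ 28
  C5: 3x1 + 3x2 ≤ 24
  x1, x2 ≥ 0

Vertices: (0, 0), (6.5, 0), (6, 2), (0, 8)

Evaluate the objective at each vertex of the feasible region:
  z(0, 0) = 0
  z(6.5, 0) = -84.5
  z(6, 2) = -98  ←
  z(0, 8) = -80
The minimum is at x1 = 6, x2 = 2.

(6, 2)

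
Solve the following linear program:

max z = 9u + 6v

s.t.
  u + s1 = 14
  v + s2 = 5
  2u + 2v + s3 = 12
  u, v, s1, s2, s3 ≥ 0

Evaluate the objective at each vertex of the feasible region:
  z(0, 0) = 0
  z(6, 0) = 54  ←
  z(1, 5) = 39
  z(0, 5) = 30
The maximum is at u = 6, v = 0.

u = 6, v = 0, z = 54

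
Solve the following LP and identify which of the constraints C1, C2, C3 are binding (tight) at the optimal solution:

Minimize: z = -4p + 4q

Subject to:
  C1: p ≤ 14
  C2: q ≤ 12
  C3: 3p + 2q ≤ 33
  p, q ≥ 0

At p = 11, q = 0, compute slack b - a·x for each constraint:
  C1: 14 − 11 = 3  (slack)
  C2: 12 − 0 = 12  (slack)
  C3: 33 − 33 = 0  (binding)

Optimal: p = 11, q = 0
Binding: C3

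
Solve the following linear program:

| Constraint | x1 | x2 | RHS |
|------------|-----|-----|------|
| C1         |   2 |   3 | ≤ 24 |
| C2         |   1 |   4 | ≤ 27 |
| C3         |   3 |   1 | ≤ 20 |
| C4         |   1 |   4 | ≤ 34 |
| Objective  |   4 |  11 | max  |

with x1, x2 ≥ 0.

Evaluate the objective at each vertex of the feasible region:
  z(0, 0) = 0
  z(6.667, 0) = 26.67
  z(5.143, 4.571) = 70.86
  z(3, 6) = 78  ←
  z(0, 6.75) = 74.25
The maximum is at x1 = 3, x2 = 6.

x1 = 3, x2 = 6, z = 78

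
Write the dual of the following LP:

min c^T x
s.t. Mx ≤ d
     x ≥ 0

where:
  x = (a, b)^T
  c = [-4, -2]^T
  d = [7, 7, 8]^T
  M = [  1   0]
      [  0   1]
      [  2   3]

Primal min cᵀx s.t. Ax ≤ b, x ≥ 0  →  Dual max −bᵀy s.t. Aᵀy ≥ −c, y ≥ 0.

Maximize: z = -7y1 - 7y2 - 8y3

Subject to:
  y1 + 2y3 ≥ 4
  y2 + 3y3 ≥ 2
  y1, y2, y3 ≥ 0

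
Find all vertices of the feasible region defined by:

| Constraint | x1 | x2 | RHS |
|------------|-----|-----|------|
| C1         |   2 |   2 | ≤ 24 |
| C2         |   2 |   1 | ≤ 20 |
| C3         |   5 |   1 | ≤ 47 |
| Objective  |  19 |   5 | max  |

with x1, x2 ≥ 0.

(0, 0), (9.4, 0), (9, 2), (8, 4), (0, 12)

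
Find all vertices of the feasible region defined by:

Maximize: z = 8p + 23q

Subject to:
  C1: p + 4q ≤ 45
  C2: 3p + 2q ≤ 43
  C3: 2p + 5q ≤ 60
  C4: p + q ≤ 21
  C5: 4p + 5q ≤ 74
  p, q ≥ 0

(0, 0), (14.33, 0), (9.571, 7.143), (7, 9.2), (5, 10), (0, 11.25)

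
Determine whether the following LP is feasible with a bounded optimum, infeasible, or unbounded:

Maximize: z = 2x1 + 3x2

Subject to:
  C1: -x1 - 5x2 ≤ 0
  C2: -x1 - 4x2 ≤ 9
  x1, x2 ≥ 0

Unbounded (objective can increase without bound)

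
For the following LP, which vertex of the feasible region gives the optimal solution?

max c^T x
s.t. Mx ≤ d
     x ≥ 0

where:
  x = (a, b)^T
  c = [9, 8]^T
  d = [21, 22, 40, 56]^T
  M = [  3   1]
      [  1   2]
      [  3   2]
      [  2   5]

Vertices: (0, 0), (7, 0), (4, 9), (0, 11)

Evaluate the objective at each vertex of the feasible region:
  z(0, 0) = 0
  z(7, 0) = 63
  z(4, 9) = 108  ←
  z(0, 11) = 88
The maximum is at a = 4, b = 9.

(4, 9)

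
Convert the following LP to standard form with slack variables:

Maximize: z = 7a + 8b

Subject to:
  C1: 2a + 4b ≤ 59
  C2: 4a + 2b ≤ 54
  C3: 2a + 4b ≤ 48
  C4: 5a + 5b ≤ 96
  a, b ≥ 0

max z = 7a + 8b

s.t.
  2a + 4b + s1 = 59
  4a + 2b + s2 = 54
  2a + 4b + s3 = 48
  5a + 5b + s4 = 96
  a, b, s1, s2, s3, s4 ≥ 0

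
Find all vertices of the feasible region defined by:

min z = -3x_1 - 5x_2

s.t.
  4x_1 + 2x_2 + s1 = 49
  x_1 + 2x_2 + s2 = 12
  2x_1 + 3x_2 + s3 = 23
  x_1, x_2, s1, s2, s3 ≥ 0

(0, 0), (11.5, 0), (10, 1), (0, 6)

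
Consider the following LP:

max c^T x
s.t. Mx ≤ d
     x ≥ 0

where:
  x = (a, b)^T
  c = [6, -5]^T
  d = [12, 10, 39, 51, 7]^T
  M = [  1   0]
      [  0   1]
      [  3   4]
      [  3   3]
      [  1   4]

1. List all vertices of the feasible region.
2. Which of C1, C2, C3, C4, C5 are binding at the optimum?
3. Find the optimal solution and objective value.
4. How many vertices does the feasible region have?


1. (0, 0), (7, 0), (0, 1.75)
2. C5
3. a = 7, b = 0, z = 42
4. 3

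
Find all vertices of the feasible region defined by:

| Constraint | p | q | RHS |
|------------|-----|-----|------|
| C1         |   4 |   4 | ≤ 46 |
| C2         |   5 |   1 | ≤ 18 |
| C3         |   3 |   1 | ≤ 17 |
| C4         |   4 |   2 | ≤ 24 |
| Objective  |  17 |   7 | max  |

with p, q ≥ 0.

(0, 0), (3.6, 0), (2, 8), (0.5, 11), (0, 11.5)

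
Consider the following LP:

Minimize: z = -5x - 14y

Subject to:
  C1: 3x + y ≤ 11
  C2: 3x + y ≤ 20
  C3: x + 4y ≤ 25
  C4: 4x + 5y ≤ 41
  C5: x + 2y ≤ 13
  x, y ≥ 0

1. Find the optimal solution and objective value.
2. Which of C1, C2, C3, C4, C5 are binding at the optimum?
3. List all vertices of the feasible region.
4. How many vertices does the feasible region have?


1. x = 1, y = 6, z = -89
2. C3, C5
3. (0, 0), (3.667, 0), (1.8, 5.6), (1, 6), (0, 6.25)
4. 5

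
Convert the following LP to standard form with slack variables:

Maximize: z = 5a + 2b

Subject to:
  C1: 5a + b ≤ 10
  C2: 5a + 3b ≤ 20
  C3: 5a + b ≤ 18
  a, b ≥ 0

max z = 5a + 2b

s.t.
  5a + b + s1 = 10
  5a + 3b + s2 = 20
  5a + b + s3 = 18
  a, b, s1, s2, s3 ≥ 0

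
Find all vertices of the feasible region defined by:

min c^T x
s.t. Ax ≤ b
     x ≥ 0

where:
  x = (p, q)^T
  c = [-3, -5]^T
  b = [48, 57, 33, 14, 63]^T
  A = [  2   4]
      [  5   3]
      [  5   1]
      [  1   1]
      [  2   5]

(0, 0), (6.6, 0), (4.75, 9.25), (4, 10), (0, 12)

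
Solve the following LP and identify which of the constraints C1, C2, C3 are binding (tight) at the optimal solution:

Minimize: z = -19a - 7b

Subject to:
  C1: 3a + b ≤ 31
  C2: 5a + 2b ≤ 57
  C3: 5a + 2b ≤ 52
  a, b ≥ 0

At a = 10, b = 1, compute slack b - a·x for each constraint:
  C1: 31 − 31 = 0  (binding)
  C2: 57 − 52 = 5  (slack)
  C3: 52 − 52 = 0  (binding)

Optimal: a = 10, b = 1
Binding: C1, C3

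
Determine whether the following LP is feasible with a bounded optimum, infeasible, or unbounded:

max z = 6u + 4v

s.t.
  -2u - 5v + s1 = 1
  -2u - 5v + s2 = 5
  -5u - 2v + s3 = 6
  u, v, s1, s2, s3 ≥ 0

Unbounded (objective can increase without bound)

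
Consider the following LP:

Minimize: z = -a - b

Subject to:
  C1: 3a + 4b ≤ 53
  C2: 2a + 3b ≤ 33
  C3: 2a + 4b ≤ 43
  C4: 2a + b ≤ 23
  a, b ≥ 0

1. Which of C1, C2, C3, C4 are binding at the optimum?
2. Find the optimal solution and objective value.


1. C2, C4
2. a = 9, b = 5, z = -14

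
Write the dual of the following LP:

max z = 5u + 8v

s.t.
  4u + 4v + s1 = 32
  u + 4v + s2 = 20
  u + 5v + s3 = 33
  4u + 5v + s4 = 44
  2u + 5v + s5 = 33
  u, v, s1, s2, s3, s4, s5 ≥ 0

Primal max cᵀx s.t. Ax ≤ b, x ≥ 0  →  Dual min bᵀy s.t. Aᵀy ≥ c, y ≥ 0.

Minimize: z = 32y1 + 20y2 + 33y3 + 44y4 + 33y5

Subject to:
  4y1 + y2 + y3 + 4y4 + 2y5 ≥ 5
  4y1 + 4y2 + 5y3 + 5y4 + 5y5 ≥ 8
  y1, y2, y3, y4, y5 ≥ 0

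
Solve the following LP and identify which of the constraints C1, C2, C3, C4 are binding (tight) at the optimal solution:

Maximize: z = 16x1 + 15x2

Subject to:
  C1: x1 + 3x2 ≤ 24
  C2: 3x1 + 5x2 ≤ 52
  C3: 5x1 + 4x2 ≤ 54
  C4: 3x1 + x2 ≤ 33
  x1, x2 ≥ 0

At x1 = 6, x2 = 6, compute slack b - a·x for each constraint:
  C1: 24 − 24 = 0  (binding)
  C2: 52 − 48 = 4  (slack)
  C3: 54 − 54 = 0  (binding)
  C4: 33 − 24 = 9  (slack)

Optimal: x1 = 6, x2 = 6
Binding: C1, C3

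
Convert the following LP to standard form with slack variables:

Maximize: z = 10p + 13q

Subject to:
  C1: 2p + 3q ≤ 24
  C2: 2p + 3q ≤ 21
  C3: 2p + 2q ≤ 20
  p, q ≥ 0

max z = 10p + 13q

s.t.
  2p + 3q + s1 = 24
  2p + 3q + s2 = 21
  2p + 2q + s3 = 20
  p, q, s1, s2, s3 ≥ 0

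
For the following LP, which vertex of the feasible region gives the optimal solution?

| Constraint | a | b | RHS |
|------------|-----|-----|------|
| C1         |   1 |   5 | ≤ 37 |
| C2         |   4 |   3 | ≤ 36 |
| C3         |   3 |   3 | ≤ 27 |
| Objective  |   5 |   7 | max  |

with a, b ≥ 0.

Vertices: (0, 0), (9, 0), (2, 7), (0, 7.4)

Evaluate the objective at each vertex of the feasible region:
  z(0, 0) = 0
  z(9, 0) = 45
  z(2, 7) = 59  ←
  z(0, 7.4) = 51.8
The maximum is at a = 2, b = 7.

(2, 7)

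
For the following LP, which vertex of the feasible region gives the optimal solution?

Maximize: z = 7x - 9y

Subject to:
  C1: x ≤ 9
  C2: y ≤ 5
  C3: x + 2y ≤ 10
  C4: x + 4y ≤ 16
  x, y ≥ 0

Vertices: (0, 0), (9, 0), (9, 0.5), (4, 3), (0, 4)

Evaluate the objective at each vertex of the feasible region:
  z(0, 0) = 0
  z(9, 0) = 63  ←
  z(9, 0.5) = 58.5
  z(4, 3) = 1
  z(0, 4) = -36
The maximum is at x = 9, y = 0.

(9, 0)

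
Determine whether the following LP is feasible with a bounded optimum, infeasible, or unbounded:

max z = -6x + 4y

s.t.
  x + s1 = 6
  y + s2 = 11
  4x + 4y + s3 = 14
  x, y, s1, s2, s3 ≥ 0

Feasible with a bounded optimal solution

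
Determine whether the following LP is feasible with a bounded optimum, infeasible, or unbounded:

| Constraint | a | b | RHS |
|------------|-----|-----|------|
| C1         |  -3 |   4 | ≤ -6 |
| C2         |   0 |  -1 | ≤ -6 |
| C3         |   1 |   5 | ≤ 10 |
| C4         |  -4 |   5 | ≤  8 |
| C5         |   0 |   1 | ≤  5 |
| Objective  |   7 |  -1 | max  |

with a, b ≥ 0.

Infeasible (no feasible solution exists)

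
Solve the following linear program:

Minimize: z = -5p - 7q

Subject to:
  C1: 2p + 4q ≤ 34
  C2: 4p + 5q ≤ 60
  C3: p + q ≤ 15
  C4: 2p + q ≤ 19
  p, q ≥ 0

Evaluate the objective at each vertex of the feasible region:
  z(0, 0) = 0
  z(9.5, 0) = -47.5
  z(7, 5) = -70  ←
  z(0, 8.5) = -59.5
The minimum is at p = 7, q = 5.

p = 7, q = 5, z = -70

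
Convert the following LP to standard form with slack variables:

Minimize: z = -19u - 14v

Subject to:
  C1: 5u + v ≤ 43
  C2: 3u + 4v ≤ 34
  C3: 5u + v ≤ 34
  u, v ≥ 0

min z = -19u - 14v

s.t.
  5u + v + s1 = 43
  3u + 4v + s2 = 34
  5u + v + s3 = 34
  u, v, s1, s2, s3 ≥ 0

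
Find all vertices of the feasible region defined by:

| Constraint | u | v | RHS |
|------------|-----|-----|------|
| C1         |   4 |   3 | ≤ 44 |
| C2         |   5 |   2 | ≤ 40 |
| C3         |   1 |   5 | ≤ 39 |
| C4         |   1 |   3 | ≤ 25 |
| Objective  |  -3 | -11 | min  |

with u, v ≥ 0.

(0, 0), (8, 0), (5.385, 6.538), (4, 7), (0, 7.8)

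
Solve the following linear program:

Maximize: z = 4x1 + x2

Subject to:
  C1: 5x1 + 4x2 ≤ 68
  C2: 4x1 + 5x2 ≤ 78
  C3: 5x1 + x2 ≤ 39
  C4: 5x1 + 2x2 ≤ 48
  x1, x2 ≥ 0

Evaluate the objective at each vertex of the feasible region:
  z(0, 0) = 0
  z(7.8, 0) = 31.2
  z(6, 9) = 33  ←
  z(5.6, 10) = 32.4
  z(3.111, 13.11) = 25.56
  z(0, 15.6) = 15.6
The maximum is at x1 = 6, x2 = 9.

x1 = 6, x2 = 9, z = 33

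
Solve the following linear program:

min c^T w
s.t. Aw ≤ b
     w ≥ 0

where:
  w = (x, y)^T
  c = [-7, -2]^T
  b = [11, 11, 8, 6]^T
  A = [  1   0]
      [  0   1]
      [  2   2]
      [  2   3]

Evaluate the objective at each vertex of the feasible region:
  z(0, 0) = 0
  z(3, 0) = -21  ←
  z(0, 2) = -4
The minimum is at x = 3, y = 0.

x = 3, y = 0, z = -21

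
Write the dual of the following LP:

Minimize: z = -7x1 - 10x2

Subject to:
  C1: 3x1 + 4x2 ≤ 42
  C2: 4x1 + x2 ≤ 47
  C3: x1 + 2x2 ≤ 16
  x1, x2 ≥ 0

Primal min cᵀx s.t. Ax ≤ b, x ≥ 0  →  Dual max −bᵀy s.t. Aᵀy ≥ −c, y ≥ 0.

Maximize: z = -42y1 - 47y2 - 16y3

Subject to:
  3y1 + 4y2 + y3 ≥ 7
  4y1 + y2 + 2y3 ≥ 10
  y1, y2, y3 ≥ 0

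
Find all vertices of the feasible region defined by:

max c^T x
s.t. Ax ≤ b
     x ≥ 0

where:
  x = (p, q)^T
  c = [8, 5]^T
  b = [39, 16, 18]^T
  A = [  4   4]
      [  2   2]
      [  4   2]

(0, 0), (4.5, 0), (1, 7), (0, 8)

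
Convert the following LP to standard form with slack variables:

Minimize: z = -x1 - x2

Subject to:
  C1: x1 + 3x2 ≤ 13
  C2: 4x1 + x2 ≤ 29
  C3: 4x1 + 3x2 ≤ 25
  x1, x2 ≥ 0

min z = -x1 - x2

s.t.
  x1 + 3x2 + s1 = 13
  4x1 + x2 + s2 = 29
  4x1 + 3x2 + s3 = 25
  x1, x2, s1, s2, s3 ≥ 0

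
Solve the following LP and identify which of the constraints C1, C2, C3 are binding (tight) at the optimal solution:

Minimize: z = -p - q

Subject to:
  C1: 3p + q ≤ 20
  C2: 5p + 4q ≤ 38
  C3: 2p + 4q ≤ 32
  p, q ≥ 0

At p = 2, q = 7, compute slack b - a·x for each constraint:
  C1: 20 − 13 = 7  (slack)
  C2: 38 − 38 = 0  (binding)
  C3: 32 − 32 = 0  (binding)

Optimal: p = 2, q = 7
Binding: C2, C3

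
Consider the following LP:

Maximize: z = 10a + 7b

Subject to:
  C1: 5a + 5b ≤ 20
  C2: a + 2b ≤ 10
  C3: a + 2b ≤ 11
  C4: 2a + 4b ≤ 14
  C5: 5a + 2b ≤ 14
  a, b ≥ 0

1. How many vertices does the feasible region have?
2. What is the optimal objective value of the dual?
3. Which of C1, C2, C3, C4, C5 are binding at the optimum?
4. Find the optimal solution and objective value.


1. 5
2. 34
3. C1, C5
4. a = 2, b = 2, z = 34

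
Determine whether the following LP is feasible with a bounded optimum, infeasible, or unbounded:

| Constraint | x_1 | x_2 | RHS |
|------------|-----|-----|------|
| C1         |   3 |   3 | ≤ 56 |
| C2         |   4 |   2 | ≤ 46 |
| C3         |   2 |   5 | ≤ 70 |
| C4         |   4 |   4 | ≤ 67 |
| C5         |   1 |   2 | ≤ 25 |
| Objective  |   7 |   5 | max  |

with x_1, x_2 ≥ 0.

Feasible with a bounded optimal solution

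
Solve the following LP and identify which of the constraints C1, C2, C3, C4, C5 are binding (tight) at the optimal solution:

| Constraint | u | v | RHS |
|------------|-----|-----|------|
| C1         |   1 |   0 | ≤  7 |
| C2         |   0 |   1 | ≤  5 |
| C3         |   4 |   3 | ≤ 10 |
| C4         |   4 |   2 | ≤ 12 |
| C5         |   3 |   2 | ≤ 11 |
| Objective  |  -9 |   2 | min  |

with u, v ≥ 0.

At u = 2.5, v = 0, compute slack b - a·x for each constraint:
  C1: 7 − 2.5 = 4.5  (slack)
  C2: 5 − 0 = 5  (slack)
  C3: 10 − 10 = 0  (binding)
  C4: 12 − 10 = 2  (slack)
  C5: 11 − 7.5 = 3.5  (slack)

Optimal: u = 2.5, v = 0
Binding: C3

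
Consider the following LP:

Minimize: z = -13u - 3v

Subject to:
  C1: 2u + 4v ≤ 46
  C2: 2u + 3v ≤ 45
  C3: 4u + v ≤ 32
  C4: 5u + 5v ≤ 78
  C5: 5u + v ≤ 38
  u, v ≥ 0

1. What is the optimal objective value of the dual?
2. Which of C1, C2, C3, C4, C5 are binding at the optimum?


1. -102
2. C3, C5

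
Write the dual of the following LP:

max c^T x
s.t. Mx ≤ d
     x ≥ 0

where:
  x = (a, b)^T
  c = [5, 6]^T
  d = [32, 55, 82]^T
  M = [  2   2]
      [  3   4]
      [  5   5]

Primal max cᵀx s.t. Ax ≤ b, x ≥ 0  →  Dual min bᵀy s.t. Aᵀy ≥ c, y ≥ 0.

Minimize: z = 32y1 + 55y2 + 82y3

Subject to:
  2y1 + 3y2 + 5y3 ≥ 5
  2y1 + 4y2 + 5y3 ≥ 6
  y1, y2, y3 ≥ 0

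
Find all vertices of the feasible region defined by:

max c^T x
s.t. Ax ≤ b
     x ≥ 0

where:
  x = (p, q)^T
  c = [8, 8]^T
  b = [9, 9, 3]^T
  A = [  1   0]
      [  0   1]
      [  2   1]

(0, 0), (1.5, 0), (0, 3)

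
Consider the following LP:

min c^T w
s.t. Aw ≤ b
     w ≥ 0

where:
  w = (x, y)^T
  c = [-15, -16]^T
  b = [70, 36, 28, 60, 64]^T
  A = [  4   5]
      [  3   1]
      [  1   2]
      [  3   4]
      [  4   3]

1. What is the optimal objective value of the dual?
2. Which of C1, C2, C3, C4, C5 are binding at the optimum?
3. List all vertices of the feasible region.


1. -246
2. C1, C2
3. (0, 0), (12, 0), (10, 6), (0, 14)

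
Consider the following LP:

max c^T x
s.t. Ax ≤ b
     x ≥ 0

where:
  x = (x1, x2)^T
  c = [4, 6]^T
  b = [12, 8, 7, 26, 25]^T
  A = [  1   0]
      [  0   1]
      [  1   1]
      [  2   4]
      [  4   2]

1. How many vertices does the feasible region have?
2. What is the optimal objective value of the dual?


1. 5
2. 40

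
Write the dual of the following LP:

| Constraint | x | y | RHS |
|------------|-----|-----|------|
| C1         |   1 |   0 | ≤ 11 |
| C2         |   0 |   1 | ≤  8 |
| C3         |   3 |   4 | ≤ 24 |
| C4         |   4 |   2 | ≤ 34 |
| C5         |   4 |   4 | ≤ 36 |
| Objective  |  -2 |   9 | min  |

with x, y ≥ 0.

Primal min cᵀx s.t. Ax ≤ b, x ≥ 0  →  Dual max −bᵀy s.t. Aᵀy ≥ −c, y ≥ 0.

Maximize: z = -11y1 - 8y2 - 24y3 - 34y4 - 36y5

Subject to:
  y1 + 3y3 + 4y4 + 4y5 ≥ 2
  y2 + 4y3 + 2y4 + 4y5 ≥ -9
  y1, y2, y3, y4, y5 ≥ 0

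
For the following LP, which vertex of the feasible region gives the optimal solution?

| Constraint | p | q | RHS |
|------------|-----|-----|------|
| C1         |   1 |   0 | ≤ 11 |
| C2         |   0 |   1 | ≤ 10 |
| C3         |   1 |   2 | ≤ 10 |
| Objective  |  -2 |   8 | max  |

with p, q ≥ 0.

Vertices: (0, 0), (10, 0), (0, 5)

Evaluate the objective at each vertex of the feasible region:
  z(0, 0) = 0
  z(10, 0) = -20
  z(0, 5) = 40  ←
The maximum is at p = 0, q = 5.

(0, 5)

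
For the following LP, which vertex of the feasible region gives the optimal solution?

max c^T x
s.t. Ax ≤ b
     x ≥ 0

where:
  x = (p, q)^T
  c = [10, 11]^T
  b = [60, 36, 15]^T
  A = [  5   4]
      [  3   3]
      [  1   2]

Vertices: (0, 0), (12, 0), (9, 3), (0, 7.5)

Evaluate the objective at each vertex of the feasible region:
  z(0, 0) = 0
  z(12, 0) = 120
  z(9, 3) = 123  ←
  z(0, 7.5) = 82.5
The maximum is at p = 9, q = 3.

(9, 3)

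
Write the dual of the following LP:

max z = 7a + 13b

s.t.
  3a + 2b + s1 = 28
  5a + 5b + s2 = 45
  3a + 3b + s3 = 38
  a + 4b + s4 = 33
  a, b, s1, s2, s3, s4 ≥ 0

Primal max cᵀx s.t. Ax ≤ b, x ≥ 0  →  Dual min bᵀy s.t. Aᵀy ≥ c, y ≥ 0.

Minimize: z = 28y1 + 45y2 + 38y3 + 33y4

Subject to:
  3y1 + 5y2 + 3y3 + y4 ≥ 7
  2y1 + 5y2 + 3y3 + 4y4 ≥ 13
  y1, y2, y3, y4 ≥ 0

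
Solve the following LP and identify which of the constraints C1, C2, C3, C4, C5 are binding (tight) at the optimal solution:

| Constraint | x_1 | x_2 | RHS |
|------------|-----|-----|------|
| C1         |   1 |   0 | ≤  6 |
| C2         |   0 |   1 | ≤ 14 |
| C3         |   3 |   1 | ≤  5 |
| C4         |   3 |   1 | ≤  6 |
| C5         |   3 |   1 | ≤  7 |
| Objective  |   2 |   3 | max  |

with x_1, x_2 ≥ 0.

At x_1 = 0, x_2 = 5, compute slack b - a·x for each constraint:
  C1: 6 − 0 = 6  (slack)
  C2: 14 − 5 = 9  (slack)
  C3: 5 − 5 = 0  (binding)
  C4: 6 − 5 = 1  (slack)
  C5: 7 − 5 = 2  (slack)

Optimal: x_1 = 0, x_2 = 5
Binding: C3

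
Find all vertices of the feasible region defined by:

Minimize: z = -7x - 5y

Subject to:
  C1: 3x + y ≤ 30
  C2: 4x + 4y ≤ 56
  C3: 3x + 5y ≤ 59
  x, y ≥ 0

(0, 0), (10, 0), (8, 6), (5.5, 8.5), (0, 11.8)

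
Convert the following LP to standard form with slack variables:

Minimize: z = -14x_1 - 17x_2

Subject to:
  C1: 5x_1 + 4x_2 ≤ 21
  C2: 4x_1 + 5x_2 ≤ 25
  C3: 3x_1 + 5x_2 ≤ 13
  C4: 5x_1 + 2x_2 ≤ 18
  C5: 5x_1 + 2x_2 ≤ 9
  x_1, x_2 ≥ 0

min z = -14x_1 - 17x_2

s.t.
  5x_1 + 4x_2 + s1 = 21
  4x_1 + 5x_2 + s2 = 25
  3x_1 + 5x_2 + s3 = 13
  5x_1 + 2x_2 + s4 = 18
  5x_1 + 2x_2 + s5 = 9
  x_1, x_2, s1, s2, s3, s4, s5 ≥ 0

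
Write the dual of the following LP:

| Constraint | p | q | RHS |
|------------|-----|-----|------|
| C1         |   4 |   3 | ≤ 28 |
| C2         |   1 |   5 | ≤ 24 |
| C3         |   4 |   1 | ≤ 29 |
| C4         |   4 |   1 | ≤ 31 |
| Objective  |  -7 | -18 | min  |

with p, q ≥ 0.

Primal min cᵀx s.t. Ax ≤ b, x ≥ 0  →  Dual max −bᵀy s.t. Aᵀy ≥ −c, y ≥ 0.

Maximize: z = -28y1 - 24y2 - 29y3 - 31y4

Subject to:
  4y1 + y2 + 4y3 + 4y4 ≥ 7
  3y1 + 5y2 + y3 + y4 ≥ 18
  y1, y2, y3, y4 ≥ 0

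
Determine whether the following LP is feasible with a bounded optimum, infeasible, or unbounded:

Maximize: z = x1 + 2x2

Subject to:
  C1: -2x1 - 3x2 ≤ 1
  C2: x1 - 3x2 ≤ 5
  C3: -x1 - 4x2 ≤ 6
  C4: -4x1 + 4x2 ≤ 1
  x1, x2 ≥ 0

Unbounded (objective can increase without bound)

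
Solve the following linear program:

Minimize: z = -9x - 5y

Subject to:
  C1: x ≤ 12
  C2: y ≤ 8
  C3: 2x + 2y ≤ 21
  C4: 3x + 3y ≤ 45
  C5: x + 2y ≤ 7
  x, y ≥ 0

Evaluate the objective at each vertex of the feasible region:
  z(0, 0) = 0
  z(7, 0) = -63  ←
  z(0, 3.5) = -17.5
The minimum is at x = 7, y = 0.

x = 7, y = 0, z = -63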